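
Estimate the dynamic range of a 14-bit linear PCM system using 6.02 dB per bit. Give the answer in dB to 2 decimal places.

84.28 dB

14 × 6.02 = 84.28 dB.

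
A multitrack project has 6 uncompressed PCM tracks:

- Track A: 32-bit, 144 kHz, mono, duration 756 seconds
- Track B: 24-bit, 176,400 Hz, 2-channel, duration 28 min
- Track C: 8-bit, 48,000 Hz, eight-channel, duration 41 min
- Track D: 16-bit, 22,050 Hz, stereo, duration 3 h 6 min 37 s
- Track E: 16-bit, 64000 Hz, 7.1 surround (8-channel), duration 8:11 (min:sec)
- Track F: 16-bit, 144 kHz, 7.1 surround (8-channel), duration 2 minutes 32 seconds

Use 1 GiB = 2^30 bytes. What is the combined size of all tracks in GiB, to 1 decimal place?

4.7 GiB

Track A: 144,000 × 756 × 4 × 1 = 435,456,000 bytes.
Track B: 28 min = 1,680 s; 176,400 × 1,680 × 3 × 2 = 1,778,112,000 bytes.
Track C: 41 min = 2,460 s; 48,000 × 2,460 × 1 × 8 = 944,640,000 bytes.
Track D: 3 h 6 min 37 s = 11,197 s; 22,050 × 11,197 × 2 × 2 = 987,575,400 bytes.
Track E: 8:11 (min:sec) = 491 s; 64,000 × 491 × 2 × 8 = 502,784,000 bytes.
Track F: 2 minutes 32 seconds = 152 s; 144,000 × 152 × 2 × 8 = 350,208,000 bytes.
Total = 4,998,775,400 bytes = 4.7 GiB.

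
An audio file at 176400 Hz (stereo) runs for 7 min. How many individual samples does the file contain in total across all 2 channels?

7 min = 420 s.
176,400 × 420 s × 2 ch = 148,176,000 samples.

148,176,000 samples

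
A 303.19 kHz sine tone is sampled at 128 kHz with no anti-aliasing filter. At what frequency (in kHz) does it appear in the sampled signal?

47.19 kHz

Nyquist = 128,000/2 = 64,000 Hz; 303,190 Hz exceeds it.
Alias = |303,190 − 2×128,000| = |303,190 − 256,000| = 47,190 Hz = 47.19 kHz.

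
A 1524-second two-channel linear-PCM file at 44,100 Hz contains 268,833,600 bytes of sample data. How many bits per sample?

Bytes per sample = 268,833,600 / (44,100 × 1,524 × 2) = 268,833,600 / 134,416,800 = 2.
Bit depth = 2 × 8 = 16 bits.

16 bits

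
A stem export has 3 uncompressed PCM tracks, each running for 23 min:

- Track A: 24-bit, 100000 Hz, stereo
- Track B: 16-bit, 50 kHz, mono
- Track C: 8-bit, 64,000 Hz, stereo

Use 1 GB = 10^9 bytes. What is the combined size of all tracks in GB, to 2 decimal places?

23 min = 1,380 s.
Track A: 100,000 × 1,380 × 3 × 2 = 828,000,000 bytes.
Track B: 50,000 × 1,380 × 2 × 1 = 138,000,000 bytes.
Track C: 64,000 × 1,380 × 1 × 2 = 176,640,000 bytes.
Total = 1,142,640,000 bytes = 1.14 GB.

1.14 GB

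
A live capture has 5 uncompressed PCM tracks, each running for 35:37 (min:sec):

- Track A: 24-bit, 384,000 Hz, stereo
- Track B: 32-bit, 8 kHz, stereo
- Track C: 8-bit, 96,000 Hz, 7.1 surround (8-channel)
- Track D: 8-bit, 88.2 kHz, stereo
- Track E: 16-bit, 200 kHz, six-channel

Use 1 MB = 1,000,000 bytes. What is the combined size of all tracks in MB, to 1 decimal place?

35:37 (min:sec) = 2,137 s.
Track A: 384,000 × 2,137 × 3 × 2 = 4,923,648,000 bytes.
Track B: 8,000 × 2,137 × 4 × 2 = 136,768,000 bytes.
Track C: 96,000 × 2,137 × 1 × 8 = 1,641,216,000 bytes.
Track D: 88,200 × 2,137 × 1 × 2 = 376,966,800 bytes.
Track E: 200,000 × 2,137 × 2 × 6 = 5,128,800,000 bytes.
Total = 12,207,398,800 bytes = 12207.4 MB.

12207.4 MB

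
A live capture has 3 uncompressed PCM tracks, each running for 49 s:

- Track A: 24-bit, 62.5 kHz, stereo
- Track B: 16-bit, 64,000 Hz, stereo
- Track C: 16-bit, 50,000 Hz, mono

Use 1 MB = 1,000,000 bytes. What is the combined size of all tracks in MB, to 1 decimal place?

35.8 MB

Track A: 62,500 × 49 × 3 × 2 = 18,375,000 bytes.
Track B: 64,000 × 49 × 2 × 2 = 12,544,000 bytes.
Track C: 50,000 × 49 × 2 × 1 = 4,900,000 bytes.
Total = 35,819,000 bytes = 35.8 MB.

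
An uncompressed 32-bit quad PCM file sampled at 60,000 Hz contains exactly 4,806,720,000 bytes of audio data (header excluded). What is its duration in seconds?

5,007 seconds

Byte rate = 60,000 × 4 × 4 = 960,000 bytes/s.
Duration = 4,806,720,000 / 960,000 = 5,007 s.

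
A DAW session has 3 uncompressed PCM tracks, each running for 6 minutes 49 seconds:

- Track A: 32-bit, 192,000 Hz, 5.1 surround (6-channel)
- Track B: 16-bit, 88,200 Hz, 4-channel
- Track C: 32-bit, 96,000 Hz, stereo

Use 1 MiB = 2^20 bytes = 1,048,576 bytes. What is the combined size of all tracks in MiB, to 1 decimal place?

2372.1 MiB

6 minutes 49 seconds = 409 s.
Track A: 192,000 × 409 × 4 × 6 = 1,884,672,000 bytes.
Track B: 88,200 × 409 × 2 × 4 = 288,590,400 bytes.
Track C: 96,000 × 409 × 4 × 2 = 314,112,000 bytes.
Total = 2,487,374,400 bytes = 2372.1 MiB.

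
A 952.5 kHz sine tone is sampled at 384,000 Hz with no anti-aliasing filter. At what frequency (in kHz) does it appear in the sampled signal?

184.5 kHz

Nyquist = 384,000/2 = 192,000 Hz; 952,500 Hz exceeds it.
Alias = |952,500 − 2×384,000| = |952,500 − 768,000| = 184,500 Hz = 184.5 kHz.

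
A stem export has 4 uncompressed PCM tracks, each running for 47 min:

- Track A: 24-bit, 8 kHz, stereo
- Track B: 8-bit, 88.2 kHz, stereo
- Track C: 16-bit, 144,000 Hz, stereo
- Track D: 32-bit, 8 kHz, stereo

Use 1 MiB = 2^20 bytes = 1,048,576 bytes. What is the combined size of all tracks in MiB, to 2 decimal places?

2324.68 MiB

47 min = 2,820 s.
Track A: 8,000 × 2,820 × 3 × 2 = 135,360,000 bytes.
Track B: 88,200 × 2,820 × 1 × 2 = 497,448,000 bytes.
Track C: 144,000 × 2,820 × 2 × 2 = 1,624,320,000 bytes.
Track D: 8,000 × 2,820 × 4 × 2 = 180,480,000 bytes.
Total = 2,437,608,000 bytes = 2324.68 MiB.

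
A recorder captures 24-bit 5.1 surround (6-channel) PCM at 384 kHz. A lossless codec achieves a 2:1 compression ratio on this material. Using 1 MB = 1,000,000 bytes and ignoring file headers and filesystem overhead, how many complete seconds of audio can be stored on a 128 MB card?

37 seconds

Uncompressed byte rate = 384,000 × 3 × 6 = 6,912,000 bytes/s.
After 2:1 compression, effective rate ≈ 3456000 bytes/s.
Capacity = 128 × 1,000,000 = 128,000,000 bytes.
128,000,000 / effective rate ≈ 37.04 s → 37 seconds.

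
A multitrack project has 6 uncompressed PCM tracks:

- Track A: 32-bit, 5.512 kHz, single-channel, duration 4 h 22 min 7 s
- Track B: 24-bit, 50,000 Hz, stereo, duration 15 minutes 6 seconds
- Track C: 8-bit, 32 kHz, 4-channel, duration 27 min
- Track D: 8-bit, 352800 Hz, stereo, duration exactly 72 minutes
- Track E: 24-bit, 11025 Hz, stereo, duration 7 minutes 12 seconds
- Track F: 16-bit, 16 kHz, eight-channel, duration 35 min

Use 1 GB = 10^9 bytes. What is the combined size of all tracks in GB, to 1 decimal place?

Track A: 4 h 22 min 7 s = 15,727 s; 5,512 × 15,727 × 4 × 1 = 346,748,896 bytes.
Track B: 15 minutes 6 seconds = 906 s; 50,000 × 906 × 3 × 2 = 271,800,000 bytes.
Track C: 27 min = 1,620 s; 32,000 × 1,620 × 1 × 4 = 207,360,000 bytes.
Track D: exactly 72 minutes = 4,320 s; 352,800 × 4,320 × 1 × 2 = 3,048,192,000 bytes.
Track E: 7 minutes 12 seconds = 432 s; 11,025 × 432 × 3 × 2 = 28,576,800 bytes.
Track F: 35 min = 2,100 s; 16,000 × 2,100 × 2 × 8 = 537,600,000 bytes.
Total = 4,440,277,696 bytes = 4.4 GB.

4.4 GB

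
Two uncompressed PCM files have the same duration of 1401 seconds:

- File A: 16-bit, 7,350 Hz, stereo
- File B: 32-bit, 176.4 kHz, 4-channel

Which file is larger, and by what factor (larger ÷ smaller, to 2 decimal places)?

File B, by a factor of 96.00

File A: 7,350 × 2 × 2 = 29,400 bytes/s.
File B: 176,400 × 4 × 4 = 2,822,400 bytes/s.
File B is larger; ratio = 3,954,182,400 / 41,189,400 = 96.00.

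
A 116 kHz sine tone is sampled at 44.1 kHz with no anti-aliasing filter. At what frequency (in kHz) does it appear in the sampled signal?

16.3 kHz

Nyquist = 44,100/2 = 22,050 Hz; 116,000 Hz exceeds it.
Alias = |116,000 − 3×44,100| = |116,000 − 132,300| = 16,300 Hz = 16.3 kHz.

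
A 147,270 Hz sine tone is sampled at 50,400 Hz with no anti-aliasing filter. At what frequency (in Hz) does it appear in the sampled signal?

3,930 Hz

Nyquist = 50,400/2 = 25,200 Hz; 147,270 Hz exceeds it.
Alias = |147,270 − 3×50,400| = |147,270 − 151,200| = 3,930 Hz.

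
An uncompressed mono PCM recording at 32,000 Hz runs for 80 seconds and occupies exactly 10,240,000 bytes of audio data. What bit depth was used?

Bytes per sample = 10,240,000 / (32,000 × 80 × 1) = 10,240,000 / 2,560,000 = 4.
Bit depth = 4 × 8 = 32 bits.

32 bits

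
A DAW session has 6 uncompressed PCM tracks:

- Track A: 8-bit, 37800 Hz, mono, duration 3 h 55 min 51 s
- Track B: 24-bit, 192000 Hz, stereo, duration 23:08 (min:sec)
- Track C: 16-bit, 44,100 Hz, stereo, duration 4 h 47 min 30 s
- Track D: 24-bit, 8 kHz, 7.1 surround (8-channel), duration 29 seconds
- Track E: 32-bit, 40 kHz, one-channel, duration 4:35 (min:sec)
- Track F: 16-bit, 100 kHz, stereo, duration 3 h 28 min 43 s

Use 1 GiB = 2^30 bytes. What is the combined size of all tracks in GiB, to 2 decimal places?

Track A: 3 h 55 min 51 s = 14,151 s; 37,800 × 14,151 × 1 × 1 = 534,907,800 bytes.
Track B: 23:08 (min:sec) = 1,388 s; 192,000 × 1,388 × 3 × 2 = 1,598,976,000 bytes.
Track C: 4 h 47 min 30 s = 17,250 s; 44,100 × 17,250 × 2 × 2 = 3,042,900,000 bytes.
Track D: 8,000 × 29 × 3 × 8 = 5,568,000 bytes.
Track E: 4:35 (min:sec) = 275 s; 40,000 × 275 × 4 × 1 = 44,000,000 bytes.
Track F: 3 h 28 min 43 s = 12,523 s; 100,000 × 12,523 × 2 × 2 = 5,009,200,000 bytes.
Total = 10,235,551,800 bytes = 9.53 GiB.

9.53 GiB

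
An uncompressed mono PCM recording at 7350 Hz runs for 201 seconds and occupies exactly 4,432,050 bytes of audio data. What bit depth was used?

Bytes per sample = 4,432,050 / (7,350 × 201 × 1) = 4,432,050 / 1,477,350 = 3.
Bit depth = 3 × 8 = 24 bits.

24 bits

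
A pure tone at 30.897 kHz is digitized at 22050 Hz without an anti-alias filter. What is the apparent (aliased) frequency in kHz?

Nyquist = 22,050/2 = 11,025 Hz; 30,897 Hz exceeds it.
Alias = |30,897 − 1×22,050| = |30,897 − 22,050| = 8,847 Hz = 8.847 kHz.

8.847 kHz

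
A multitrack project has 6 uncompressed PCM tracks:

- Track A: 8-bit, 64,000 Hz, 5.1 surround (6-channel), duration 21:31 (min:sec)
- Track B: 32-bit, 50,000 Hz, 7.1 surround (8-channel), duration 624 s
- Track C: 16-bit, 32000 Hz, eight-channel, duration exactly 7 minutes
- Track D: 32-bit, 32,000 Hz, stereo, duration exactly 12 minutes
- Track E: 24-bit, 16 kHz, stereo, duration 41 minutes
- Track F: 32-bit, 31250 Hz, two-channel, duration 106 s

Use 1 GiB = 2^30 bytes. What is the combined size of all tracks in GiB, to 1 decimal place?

2.0 GiB

Track A: 21:31 (min:sec) = 1,291 s; 64,000 × 1,291 × 1 × 6 = 495,744,000 bytes.
Track B: 50,000 × 624 × 4 × 8 = 998,400,000 bytes.
Track C: exactly 7 minutes = 420 s; 32,000 × 420 × 2 × 8 = 215,040,000 bytes.
Track D: exactly 12 minutes = 720 s; 32,000 × 720 × 4 × 2 = 184,320,000 bytes.
Track E: 41 minutes = 2,460 s; 16,000 × 2,460 × 3 × 2 = 236,160,000 bytes.
Track F: 31,250 × 106 × 4 × 2 = 26,500,000 bytes.
Total = 2,156,164,000 bytes = 2.0 GiB.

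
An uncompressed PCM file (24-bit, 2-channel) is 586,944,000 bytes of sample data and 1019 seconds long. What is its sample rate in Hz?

Bytes = sample_rate × seconds × bytes_per_sample × channels.
sample_rate = 586,944,000 / (1,019 × 3 × 2) = 586,944,000 / 6,114 = 96,000 Hz.

96,000 Hz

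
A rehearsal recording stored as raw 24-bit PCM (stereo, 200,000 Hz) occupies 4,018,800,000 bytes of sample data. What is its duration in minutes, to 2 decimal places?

Byte rate = 200,000 × 3 × 2 = 1,200,000 bytes/s.
Duration = 4,018,800,000 / 1,200,000 = 3,349 s.
3,349 s / 60 = 55.82 minutes.

55.82 minutes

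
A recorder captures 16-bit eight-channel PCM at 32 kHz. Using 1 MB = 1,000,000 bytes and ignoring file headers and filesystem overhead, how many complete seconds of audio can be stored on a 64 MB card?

Uncompressed byte rate = 32,000 × 2 × 8 = 512,000 bytes/s.
Capacity = 64 × 1,000,000 = 64,000,000 bytes.
64,000,000 / 512,000 ≈ 125 s → 125 seconds.

125 seconds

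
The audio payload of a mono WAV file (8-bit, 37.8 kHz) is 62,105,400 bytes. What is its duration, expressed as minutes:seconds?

Byte rate = 37,800 × 1 × 1 = 37,800 bytes/s.
Duration = 62,105,400 / 37,800 = 1,643 s.
1,643 s = 27:23.

27:23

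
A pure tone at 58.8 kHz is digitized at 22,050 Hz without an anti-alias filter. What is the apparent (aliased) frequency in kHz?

7.35 kHz

Nyquist = 22,050/2 = 11,025 Hz; 58,800 Hz exceeds it.
Alias = |58,800 − 3×22,050| = |58,800 − 66,150| = 7,350 Hz = 7.35 kHz.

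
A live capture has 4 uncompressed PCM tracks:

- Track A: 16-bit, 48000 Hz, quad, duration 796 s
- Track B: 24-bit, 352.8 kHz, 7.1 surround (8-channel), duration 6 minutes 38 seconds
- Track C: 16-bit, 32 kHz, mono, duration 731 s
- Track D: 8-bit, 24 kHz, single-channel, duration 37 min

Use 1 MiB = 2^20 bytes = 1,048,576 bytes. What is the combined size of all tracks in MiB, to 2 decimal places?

3600.76 MiB

Track A: 48,000 × 796 × 2 × 4 = 305,664,000 bytes.
Track B: 6 minutes 38 seconds = 398 s; 352,800 × 398 × 3 × 8 = 3,369,945,600 bytes.
Track C: 32,000 × 731 × 2 × 1 = 46,784,000 bytes.
Track D: 37 min = 2,220 s; 24,000 × 2,220 × 1 × 1 = 53,280,000 bytes.
Total = 3,775,673,600 bytes = 3600.76 MiB.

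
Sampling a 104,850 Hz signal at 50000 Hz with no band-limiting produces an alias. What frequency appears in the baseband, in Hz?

Nyquist = 50,000/2 = 25,000 Hz; 104,850 Hz exceeds it.
Alias = |104,850 − 2×50,000| = |104,850 − 100,000| = 4,850 Hz.

4,850 Hz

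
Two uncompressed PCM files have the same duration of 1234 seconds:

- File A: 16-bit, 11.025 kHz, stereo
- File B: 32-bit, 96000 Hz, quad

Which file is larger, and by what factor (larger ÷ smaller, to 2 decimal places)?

File B, by a factor of 34.83

File A: 11,025 × 2 × 2 = 44,100 bytes/s.
File B: 96,000 × 4 × 4 = 1,536,000 bytes/s.
File B is larger; ratio = 1,895,424,000 / 54,419,400 = 34.83.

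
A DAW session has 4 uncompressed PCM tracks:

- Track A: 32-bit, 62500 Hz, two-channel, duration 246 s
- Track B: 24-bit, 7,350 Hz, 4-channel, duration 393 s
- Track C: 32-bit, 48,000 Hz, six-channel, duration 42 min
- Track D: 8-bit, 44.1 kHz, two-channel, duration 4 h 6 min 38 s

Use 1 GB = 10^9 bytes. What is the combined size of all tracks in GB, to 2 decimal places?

4.37 GB

Track A: 62,500 × 246 × 4 × 2 = 123,000,000 bytes.
Track B: 7,350 × 393 × 3 × 4 = 34,662,600 bytes.
Track C: 42 min = 2,520 s; 48,000 × 2,520 × 4 × 6 = 2,903,040,000 bytes.
Track D: 4 h 6 min 38 s = 14,798 s; 44,100 × 14,798 × 1 × 2 = 1,305,183,600 bytes.
Total = 4,365,886,200 bytes = 4.37 GB.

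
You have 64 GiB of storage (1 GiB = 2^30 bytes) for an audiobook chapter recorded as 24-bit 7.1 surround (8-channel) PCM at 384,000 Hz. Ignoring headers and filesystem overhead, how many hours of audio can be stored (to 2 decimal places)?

2.07 hours

Uncompressed byte rate = 384,000 × 3 × 8 = 9,216,000 bytes/s.
Capacity = 64 × 1,073,741,824 = 68,719,476,736 bytes.
68,719,476,736 / 9,216,000 ≈ 7456.54 s → 2.07 hours.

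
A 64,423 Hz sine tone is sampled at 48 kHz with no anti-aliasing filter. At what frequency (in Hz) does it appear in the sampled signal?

Nyquist = 48,000/2 = 24,000 Hz; 64,423 Hz exceeds it.
Alias = |64,423 − 1×48,000| = |64,423 − 48,000| = 16,423 Hz.

16,423 Hz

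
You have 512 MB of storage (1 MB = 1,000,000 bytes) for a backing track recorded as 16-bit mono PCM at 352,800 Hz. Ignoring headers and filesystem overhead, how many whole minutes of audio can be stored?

Uncompressed byte rate = 352,800 × 2 × 1 = 705,600 bytes/s.
Capacity = 512 × 1,000,000 = 512,000,000 bytes.
512,000,000 / 705,600 ≈ 725.62 s → 12 minutes.

12 minutes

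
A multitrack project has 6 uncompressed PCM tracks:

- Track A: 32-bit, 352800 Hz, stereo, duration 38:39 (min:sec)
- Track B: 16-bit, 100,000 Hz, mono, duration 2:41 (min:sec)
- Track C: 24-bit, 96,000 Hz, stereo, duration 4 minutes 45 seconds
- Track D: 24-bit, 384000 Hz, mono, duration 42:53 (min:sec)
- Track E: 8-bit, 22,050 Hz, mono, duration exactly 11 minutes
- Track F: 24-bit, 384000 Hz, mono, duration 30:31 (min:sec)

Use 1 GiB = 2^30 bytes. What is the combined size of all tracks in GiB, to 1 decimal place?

11.0 GiB

Track A: 38:39 (min:sec) = 2,319 s; 352,800 × 2,319 × 4 × 2 = 6,545,145,600 bytes.
Track B: 2:41 (min:sec) = 161 s; 100,000 × 161 × 2 × 1 = 32,200,000 bytes.
Track C: 4 minutes 45 seconds = 285 s; 96,000 × 285 × 3 × 2 = 164,160,000 bytes.
Track D: 42:53 (min:sec) = 2,573 s; 384,000 × 2,573 × 3 × 1 = 2,964,096,000 bytes.
Track E: exactly 11 minutes = 660 s; 22,050 × 660 × 1 × 1 = 14,553,000 bytes.
Track F: 30:31 (min:sec) = 1,831 s; 384,000 × 1,831 × 3 × 1 = 2,109,312,000 bytes.
Total = 11,829,466,600 bytes = 11.0 GiB.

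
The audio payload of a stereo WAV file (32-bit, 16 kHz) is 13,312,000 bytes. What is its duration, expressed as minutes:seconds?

1:44

Byte rate = 16,000 × 4 × 2 = 128,000 bytes/s.
Duration = 13,312,000 / 128,000 = 104 s.
104 s = 1:44.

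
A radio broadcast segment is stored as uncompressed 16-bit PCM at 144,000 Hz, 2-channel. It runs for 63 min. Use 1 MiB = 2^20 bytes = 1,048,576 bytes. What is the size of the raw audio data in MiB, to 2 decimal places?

2076.42 MiB

Duration = 63 min = 3,780 s.
Bytes = 144,000 samples/s × 3,780 s × 2 bytes/sample × 2 ch = 2,177,280,000 bytes.
2,177,280,000 / 1,048,576 = 2076.42 MiB.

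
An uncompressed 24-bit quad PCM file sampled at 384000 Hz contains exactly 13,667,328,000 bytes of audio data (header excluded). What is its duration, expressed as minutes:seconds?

Byte rate = 384,000 × 3 × 4 = 4,608,000 bytes/s.
Duration = 13,667,328,000 / 4,608,000 = 2,966 s.
2,966 s = 49:26.

49:26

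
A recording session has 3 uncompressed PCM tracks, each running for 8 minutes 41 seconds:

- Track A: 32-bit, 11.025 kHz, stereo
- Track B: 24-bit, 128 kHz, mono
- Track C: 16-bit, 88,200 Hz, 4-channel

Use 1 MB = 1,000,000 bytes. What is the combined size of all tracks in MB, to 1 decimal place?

8 minutes 41 seconds = 521 s.
Track A: 11,025 × 521 × 4 × 2 = 45,952,200 bytes.
Track B: 128,000 × 521 × 3 × 1 = 200,064,000 bytes.
Track C: 88,200 × 521 × 2 × 4 = 367,617,600 bytes.
Total = 613,633,800 bytes = 613.6 MB.

613.6 MB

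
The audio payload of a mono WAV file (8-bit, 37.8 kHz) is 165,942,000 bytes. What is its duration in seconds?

4,390 seconds

Byte rate = 37,800 × 1 × 1 = 37,800 bytes/s.
Duration = 165,942,000 / 37,800 = 4,390 s.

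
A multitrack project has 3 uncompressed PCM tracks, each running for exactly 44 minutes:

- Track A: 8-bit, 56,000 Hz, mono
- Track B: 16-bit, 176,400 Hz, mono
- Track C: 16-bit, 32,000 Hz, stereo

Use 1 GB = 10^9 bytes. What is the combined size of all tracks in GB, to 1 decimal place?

1.4 GB

exactly 44 minutes = 2,640 s.
Track A: 56,000 × 2,640 × 1 × 1 = 147,840,000 bytes.
Track B: 176,400 × 2,640 × 2 × 1 = 931,392,000 bytes.
Track C: 32,000 × 2,640 × 2 × 2 = 337,920,000 bytes.
Total = 1,417,152,000 bytes = 1.4 GB.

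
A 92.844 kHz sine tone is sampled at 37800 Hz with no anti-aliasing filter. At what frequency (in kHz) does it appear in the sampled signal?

17.244 kHz

Nyquist = 37,800/2 = 18,900 Hz; 92,844 Hz exceeds it.
Alias = |92,844 − 2×37,800| = |92,844 − 75,600| = 17,244 Hz = 17.244 kHz.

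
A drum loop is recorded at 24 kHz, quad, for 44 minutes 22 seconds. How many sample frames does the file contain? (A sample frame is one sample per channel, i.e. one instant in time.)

44 minutes 22 seconds = 2,662 s.
24,000 samples/s × 2,662 s = 63,888,000 frames.

63,888,000 sample frames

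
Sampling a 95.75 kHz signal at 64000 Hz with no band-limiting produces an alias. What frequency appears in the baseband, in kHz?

31.75 kHz

Nyquist = 64,000/2 = 32,000 Hz; 95,750 Hz exceeds it.
Alias = |95,750 − 1×64,000| = |95,750 − 64,000| = 31,750 Hz = 31.75 kHz.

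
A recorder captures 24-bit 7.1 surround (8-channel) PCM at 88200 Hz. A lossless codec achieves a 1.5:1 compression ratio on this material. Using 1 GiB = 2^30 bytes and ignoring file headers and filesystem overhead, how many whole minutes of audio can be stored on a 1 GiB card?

12 minutes

Uncompressed byte rate = 88,200 × 3 × 8 = 2,116,800 bytes/s.
After 1.5:1 compression, effective rate ≈ 1411200 bytes/s.
Capacity = 1 × 1,073,741,824 = 1,073,741,824 bytes.
1,073,741,824 / effective rate ≈ 760.87 s → 12 minutes.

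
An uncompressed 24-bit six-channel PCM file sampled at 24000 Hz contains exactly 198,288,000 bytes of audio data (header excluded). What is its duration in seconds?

Byte rate = 24,000 × 3 × 6 = 432,000 bytes/s.
Duration = 198,288,000 / 432,000 = 459 s.

459 seconds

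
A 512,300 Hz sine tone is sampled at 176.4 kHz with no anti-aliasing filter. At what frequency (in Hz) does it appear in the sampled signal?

16,900 Hz

Nyquist = 176,400/2 = 88,200 Hz; 512,300 Hz exceeds it.
Alias = |512,300 − 3×176,400| = |512,300 − 529,200| = 16,900 Hz.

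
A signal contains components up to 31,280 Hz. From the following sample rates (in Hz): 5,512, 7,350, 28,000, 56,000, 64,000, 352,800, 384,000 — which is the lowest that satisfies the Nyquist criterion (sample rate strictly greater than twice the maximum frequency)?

64,000 Hz

Need sample rate > 2 × 31,280 = 62,560 Hz.
Lowest listed rate above 62,560 Hz is 64,000 Hz.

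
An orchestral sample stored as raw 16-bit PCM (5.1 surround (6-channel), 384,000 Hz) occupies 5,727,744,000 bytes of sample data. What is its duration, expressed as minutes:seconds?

Byte rate = 384,000 × 2 × 6 = 4,608,000 bytes/s.
Duration = 5,727,744,000 / 4,608,000 = 1,243 s.
1,243 s = 20:43.

20:43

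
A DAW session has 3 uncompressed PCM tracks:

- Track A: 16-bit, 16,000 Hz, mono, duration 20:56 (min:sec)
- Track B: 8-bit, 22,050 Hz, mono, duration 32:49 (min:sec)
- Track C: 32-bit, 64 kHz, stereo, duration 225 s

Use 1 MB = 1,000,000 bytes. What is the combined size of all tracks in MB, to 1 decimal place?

198.8 MB

Track A: 20:56 (min:sec) = 1,256 s; 16,000 × 1,256 × 2 × 1 = 40,192,000 bytes.
Track B: 32:49 (min:sec) = 1,969 s; 22,050 × 1,969 × 1 × 1 = 43,416,450 bytes.
Track C: 64,000 × 225 × 4 × 2 = 115,200,000 bytes.
Total = 198,808,450 bytes = 198.8 MB.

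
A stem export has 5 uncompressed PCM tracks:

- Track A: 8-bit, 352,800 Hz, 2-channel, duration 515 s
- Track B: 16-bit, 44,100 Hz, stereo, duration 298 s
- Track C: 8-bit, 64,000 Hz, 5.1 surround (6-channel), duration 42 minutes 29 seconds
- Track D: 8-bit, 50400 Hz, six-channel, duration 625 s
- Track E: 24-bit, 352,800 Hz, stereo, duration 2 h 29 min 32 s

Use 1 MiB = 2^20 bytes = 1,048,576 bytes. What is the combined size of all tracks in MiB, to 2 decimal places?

Track A: 352,800 × 515 × 1 × 2 = 363,384,000 bytes.
Track B: 44,100 × 298 × 2 × 2 = 52,567,200 bytes.
Track C: 42 minutes 29 seconds = 2,549 s; 64,000 × 2,549 × 1 × 6 = 978,816,000 bytes.
Track D: 50,400 × 625 × 1 × 6 = 189,000,000 bytes.
Track E: 2 h 29 min 32 s = 8,972 s; 352,800 × 8,972 × 3 × 2 = 18,991,929,600 bytes.
Total = 20,575,696,800 bytes = 19622.51 MiB.

19622.51 MiB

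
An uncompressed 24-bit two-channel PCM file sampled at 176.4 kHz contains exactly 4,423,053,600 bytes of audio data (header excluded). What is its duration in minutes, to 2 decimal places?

Byte rate = 176,400 × 3 × 2 = 1,058,400 bytes/s.
Duration = 4,423,053,600 / 1,058,400 = 4,179 s.
4,179 s / 60 = 69.65 minutes.

69.65 minutes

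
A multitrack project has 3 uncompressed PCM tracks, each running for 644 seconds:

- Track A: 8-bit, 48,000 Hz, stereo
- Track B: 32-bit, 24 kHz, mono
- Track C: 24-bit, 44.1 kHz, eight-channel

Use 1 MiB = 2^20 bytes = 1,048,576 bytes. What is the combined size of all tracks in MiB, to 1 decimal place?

Track A: 48,000 × 644 × 1 × 2 = 61,824,000 bytes.
Track B: 24,000 × 644 × 4 × 1 = 61,824,000 bytes.
Track C: 44,100 × 644 × 3 × 8 = 681,609,600 bytes.
Total = 805,257,600 bytes = 768.0 MiB.

768.0 MiB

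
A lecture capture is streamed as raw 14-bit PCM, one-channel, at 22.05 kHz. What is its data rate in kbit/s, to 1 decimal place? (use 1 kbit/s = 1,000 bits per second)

Bit rate = 22,050 × 14 × 1 = 308,700 bits/s.
= 308.7 kbit/s.

308.7 kbit/s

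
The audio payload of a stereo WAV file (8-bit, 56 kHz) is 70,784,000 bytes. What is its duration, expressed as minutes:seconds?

Byte rate = 56,000 × 1 × 2 = 112,000 bytes/s.
Duration = 70,784,000 / 112,000 = 632 s.
632 s = 10:32.

10:32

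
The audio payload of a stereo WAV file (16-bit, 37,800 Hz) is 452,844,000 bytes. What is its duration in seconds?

2,995 seconds

Byte rate = 37,800 × 2 × 2 = 151,200 bytes/s.
Duration = 452,844,000 / 151,200 = 2,995 s.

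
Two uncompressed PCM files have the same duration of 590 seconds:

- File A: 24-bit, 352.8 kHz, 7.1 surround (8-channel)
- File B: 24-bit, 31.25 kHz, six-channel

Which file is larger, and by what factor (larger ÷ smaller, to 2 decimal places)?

File A: 352,800 × 3 × 8 = 8,467,200 bytes/s.
File B: 31,250 × 3 × 6 = 562,500 bytes/s.
File A is larger; ratio = 4,995,648,000 / 331,875,000 = 15.05.

File A, by a factor of 15.05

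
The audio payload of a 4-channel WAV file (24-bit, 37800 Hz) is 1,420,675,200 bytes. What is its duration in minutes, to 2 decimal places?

52.20 minutes

Byte rate = 37,800 × 3 × 4 = 453,600 bytes/s.
Duration = 1,420,675,200 / 453,600 = 3,132 s.
3,132 s / 60 = 52.20 minutes.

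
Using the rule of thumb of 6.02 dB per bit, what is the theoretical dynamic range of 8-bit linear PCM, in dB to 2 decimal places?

48.16 dB

8 × 6.02 = 48.16 dB.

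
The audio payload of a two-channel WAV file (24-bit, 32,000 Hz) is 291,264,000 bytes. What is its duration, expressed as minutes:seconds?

25:17

Byte rate = 32,000 × 3 × 2 = 192,000 bytes/s.
Duration = 291,264,000 / 192,000 = 1,517 s.
1,517 s = 25:17.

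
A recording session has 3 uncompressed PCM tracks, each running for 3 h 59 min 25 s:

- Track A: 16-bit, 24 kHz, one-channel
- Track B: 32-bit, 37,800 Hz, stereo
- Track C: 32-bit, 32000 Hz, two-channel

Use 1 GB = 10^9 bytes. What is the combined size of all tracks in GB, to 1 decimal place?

3 h 59 min 25 s = 14,365 s.
Track A: 24,000 × 14,365 × 2 × 1 = 689,520,000 bytes.
Track B: 37,800 × 14,365 × 4 × 2 = 4,343,976,000 bytes.
Track C: 32,000 × 14,365 × 4 × 2 = 3,677,440,000 bytes.
Total = 8,710,936,000 bytes = 8.7 GB.

8.7 GB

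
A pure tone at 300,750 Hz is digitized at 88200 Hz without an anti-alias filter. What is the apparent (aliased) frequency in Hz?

36,150 Hz

Nyquist = 88,200/2 = 44,100 Hz; 300,750 Hz exceeds it.
Alias = |300,750 − 3×88,200| = |300,750 − 264,600| = 36,150 Hz.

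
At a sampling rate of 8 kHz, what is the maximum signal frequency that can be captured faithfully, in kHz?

Nyquist frequency = sample rate / 2 = 8,000 / 2 = 4 kHz.

4 kHz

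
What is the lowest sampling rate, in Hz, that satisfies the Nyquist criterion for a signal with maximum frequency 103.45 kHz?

Minimum sample rate = 2 × 103,450 Hz = 206,900 Hz.

206,900 Hz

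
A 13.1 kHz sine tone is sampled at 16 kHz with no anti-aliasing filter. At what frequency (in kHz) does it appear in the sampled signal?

2.9 kHz

Nyquist = 16,000/2 = 8,000 Hz; 13,100 Hz exceeds it.
Alias = |13,100 − 1×16,000| = |13,100 − 16,000| = 2,900 Hz = 2.9 kHz.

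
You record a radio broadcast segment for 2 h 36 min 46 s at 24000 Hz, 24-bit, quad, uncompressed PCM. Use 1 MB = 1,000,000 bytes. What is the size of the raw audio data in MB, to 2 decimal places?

Duration = 2 h 36 min 46 s = 9,406 s.
Bytes = 24,000 samples/s × 9,406 s × 3 bytes/sample × 4 ch = 2,708,928,000 bytes.
2,708,928,000 / 1,000,000 = 2708.93 MB.

2708.93 MB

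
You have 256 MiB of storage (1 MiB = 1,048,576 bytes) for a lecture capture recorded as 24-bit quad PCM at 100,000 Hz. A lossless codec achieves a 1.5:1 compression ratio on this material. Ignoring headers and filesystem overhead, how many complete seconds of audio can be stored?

Uncompressed byte rate = 100,000 × 3 × 4 = 1,200,000 bytes/s.
After 1.5:1 compression, effective rate ≈ 800000 bytes/s.
Capacity = 256 × 1,048,576 = 268,435,456 bytes.
268,435,456 / effective rate ≈ 335.54 s → 335 seconds.

335 seconds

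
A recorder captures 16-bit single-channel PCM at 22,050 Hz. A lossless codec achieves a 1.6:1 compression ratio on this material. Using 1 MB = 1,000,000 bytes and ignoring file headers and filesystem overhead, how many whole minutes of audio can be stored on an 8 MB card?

4 minutes

Uncompressed byte rate = 22,050 × 2 × 1 = 44,100 bytes/s.
After 1.6:1 compression, effective rate ≈ 27562.5 bytes/s.
Capacity = 8 × 1,000,000 = 8,000,000 bytes.
8,000,000 / effective rate ≈ 290.25 s → 4 minutes.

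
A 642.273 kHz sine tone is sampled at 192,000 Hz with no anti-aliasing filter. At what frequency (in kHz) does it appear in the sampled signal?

66.273 kHz

Nyquist = 192,000/2 = 96,000 Hz; 642,273 Hz exceeds it.
Alias = |642,273 − 3×192,000| = |642,273 − 576,000| = 66,273 Hz = 66.273 kHz.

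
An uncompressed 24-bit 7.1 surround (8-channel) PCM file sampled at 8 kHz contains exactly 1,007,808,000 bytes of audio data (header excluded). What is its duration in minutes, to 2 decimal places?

Byte rate = 8,000 × 3 × 8 = 192,000 bytes/s.
Duration = 1,007,808,000 / 192,000 = 5,249 s.
5,249 s / 60 = 87.48 minutes.

87.48 minutes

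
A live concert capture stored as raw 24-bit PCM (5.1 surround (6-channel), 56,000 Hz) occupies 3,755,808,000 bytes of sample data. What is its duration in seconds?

3,726 seconds

Byte rate = 56,000 × 3 × 6 = 1,008,000 bytes/s.
Duration = 3,755,808,000 / 1,008,000 = 3,726 s.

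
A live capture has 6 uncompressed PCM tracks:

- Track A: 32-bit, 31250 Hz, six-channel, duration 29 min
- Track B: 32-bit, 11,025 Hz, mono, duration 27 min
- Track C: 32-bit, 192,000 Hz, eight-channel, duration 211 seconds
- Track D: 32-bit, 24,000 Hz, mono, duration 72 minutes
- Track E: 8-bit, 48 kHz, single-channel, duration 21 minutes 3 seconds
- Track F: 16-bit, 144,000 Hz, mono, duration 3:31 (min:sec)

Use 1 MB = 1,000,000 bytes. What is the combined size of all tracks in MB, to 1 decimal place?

Track A: 29 min = 1,740 s; 31,250 × 1,740 × 4 × 6 = 1,305,000,000 bytes.
Track B: 27 min = 1,620 s; 11,025 × 1,620 × 4 × 1 = 71,442,000 bytes.
Track C: 192,000 × 211 × 4 × 8 = 1,296,384,000 bytes.
Track D: 72 minutes = 4,320 s; 24,000 × 4,320 × 4 × 1 = 414,720,000 bytes.
Track E: 21 minutes 3 seconds = 1,263 s; 48,000 × 1,263 × 1 × 1 = 60,624,000 bytes.
Track F: 3:31 (min:sec) = 211 s; 144,000 × 211 × 2 × 1 = 60,768,000 bytes.
Total = 3,208,938,000 bytes = 3208.9 MB.

3208.9 MB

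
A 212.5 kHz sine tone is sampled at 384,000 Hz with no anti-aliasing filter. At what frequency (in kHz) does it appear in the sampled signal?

171.5 kHz

Nyquist = 384,000/2 = 192,000 Hz; 212,500 Hz exceeds it.
Alias = |212,500 − 1×384,000| = |212,500 − 384,000| = 171,500 Hz = 171.5 kHz.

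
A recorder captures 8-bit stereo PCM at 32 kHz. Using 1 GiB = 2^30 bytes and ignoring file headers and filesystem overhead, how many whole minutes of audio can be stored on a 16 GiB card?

4,473 minutes

Uncompressed byte rate = 32,000 × 1 × 2 = 64,000 bytes/s.
Capacity = 16 × 1,073,741,824 = 17,179,869,184 bytes.
17,179,869,184 / 64,000 ≈ 268435.46 s → 4,473 minutes.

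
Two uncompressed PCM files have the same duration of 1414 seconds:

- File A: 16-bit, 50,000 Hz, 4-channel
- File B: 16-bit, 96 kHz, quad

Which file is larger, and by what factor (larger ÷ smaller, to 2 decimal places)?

File B, by a factor of 1.92

File A: 50,000 × 2 × 4 = 400,000 bytes/s.
File B: 96,000 × 2 × 4 = 768,000 bytes/s.
File B is larger; ratio = 1,085,952,000 / 565,600,000 = 1.92.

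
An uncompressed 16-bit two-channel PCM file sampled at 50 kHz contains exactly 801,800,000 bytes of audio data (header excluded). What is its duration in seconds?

Byte rate = 50,000 × 2 × 2 = 200,000 bytes/s.
Duration = 801,800,000 / 200,000 = 4,009 s.

4,009 seconds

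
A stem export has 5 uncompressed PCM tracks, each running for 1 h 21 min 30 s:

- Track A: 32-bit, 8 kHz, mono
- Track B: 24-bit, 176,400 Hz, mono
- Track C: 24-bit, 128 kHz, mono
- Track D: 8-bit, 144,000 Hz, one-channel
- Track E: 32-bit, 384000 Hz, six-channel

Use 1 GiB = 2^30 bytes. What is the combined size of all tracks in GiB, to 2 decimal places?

1 h 21 min 30 s = 4,890 s.
Track A: 8,000 × 4,890 × 4 × 1 = 156,480,000 bytes.
Track B: 176,400 × 4,890 × 3 × 1 = 2,587,788,000 bytes.
Track C: 128,000 × 4,890 × 3 × 1 = 1,877,760,000 bytes.
Track D: 144,000 × 4,890 × 1 × 1 = 704,160,000 bytes.
Track E: 384,000 × 4,890 × 4 × 6 = 45,066,240,000 bytes.
Total = 50,392,428,000 bytes = 46.93 GiB.

46.93 GiB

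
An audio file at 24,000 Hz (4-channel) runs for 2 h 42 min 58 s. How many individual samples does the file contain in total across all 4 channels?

938,688,000 samples

2 h 42 min 58 s = 9,778 s.
24,000 × 9,778 s × 4 ch = 938,688,000 samples.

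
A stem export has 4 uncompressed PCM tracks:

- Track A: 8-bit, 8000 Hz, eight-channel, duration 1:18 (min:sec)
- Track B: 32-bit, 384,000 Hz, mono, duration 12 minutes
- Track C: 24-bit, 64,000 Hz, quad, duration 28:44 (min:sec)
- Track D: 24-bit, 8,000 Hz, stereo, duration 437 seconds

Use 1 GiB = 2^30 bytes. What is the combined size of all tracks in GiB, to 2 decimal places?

2.29 GiB

Track A: 1:18 (min:sec) = 78 s; 8,000 × 78 × 1 × 8 = 4,992,000 bytes.
Track B: 12 minutes = 720 s; 384,000 × 720 × 4 × 1 = 1,105,920,000 bytes.
Track C: 28:44 (min:sec) = 1,724 s; 64,000 × 1,724 × 3 × 4 = 1,324,032,000 bytes.
Track D: 8,000 × 437 × 3 × 2 = 20,976,000 bytes.
Total = 2,455,920,000 bytes = 2.29 GiB.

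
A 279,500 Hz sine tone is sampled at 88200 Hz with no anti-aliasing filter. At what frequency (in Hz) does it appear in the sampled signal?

Nyquist = 88,200/2 = 44,100 Hz; 279,500 Hz exceeds it.
Alias = |279,500 − 3×88,200| = |279,500 − 264,600| = 14,900 Hz.

14,900 Hz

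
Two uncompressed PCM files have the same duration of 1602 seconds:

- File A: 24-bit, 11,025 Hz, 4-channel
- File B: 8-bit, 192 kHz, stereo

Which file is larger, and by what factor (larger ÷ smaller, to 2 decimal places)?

File A: 11,025 × 3 × 4 = 132,300 bytes/s.
File B: 192,000 × 1 × 2 = 384,000 bytes/s.
File B is larger; ratio = 615,168,000 / 211,944,600 = 2.90.

File B, by a factor of 2.90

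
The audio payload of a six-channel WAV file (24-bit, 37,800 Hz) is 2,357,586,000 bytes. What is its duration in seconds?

3,465 seconds

Byte rate = 37,800 × 3 × 6 = 680,400 bytes/s.
Duration = 2,357,586,000 / 680,400 = 3,465 s.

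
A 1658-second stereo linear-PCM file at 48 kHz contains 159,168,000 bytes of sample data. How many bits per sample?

Bytes per sample = 159,168,000 / (48,000 × 1,658 × 2) = 159,168,000 / 159,168,000 = 1.
Bit depth = 1 × 8 = 8 bits.

8 bits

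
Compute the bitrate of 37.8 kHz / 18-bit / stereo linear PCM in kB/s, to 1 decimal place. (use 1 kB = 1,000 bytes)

Bit rate = 37,800 × 18 × 2 = 1,360,800 bits/s.
1,360,800 / 8 = 170,100 B/s = 170.1 kB/s.

170.1 kB/s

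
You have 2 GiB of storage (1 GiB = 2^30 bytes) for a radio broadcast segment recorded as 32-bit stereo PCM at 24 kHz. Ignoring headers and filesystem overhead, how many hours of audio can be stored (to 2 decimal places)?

3.11 hours

Uncompressed byte rate = 24,000 × 4 × 2 = 192,000 bytes/s.
Capacity = 2 × 1,073,741,824 = 2,147,483,648 bytes.
2,147,483,648 / 192,000 ≈ 11184.81 s → 3.11 hours.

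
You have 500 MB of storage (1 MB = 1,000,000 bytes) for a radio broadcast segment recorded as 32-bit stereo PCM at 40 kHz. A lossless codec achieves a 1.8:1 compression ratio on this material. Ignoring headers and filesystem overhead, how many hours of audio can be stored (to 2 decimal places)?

Uncompressed byte rate = 40,000 × 4 × 2 = 320,000 bytes/s.
After 1.8:1 compression, effective rate ≈ 177777.78 bytes/s.
Capacity = 500 × 1,000,000 = 500,000,000 bytes.
500,000,000 / effective rate ≈ 2812.5 s → 0.78 hours.

0.78 hours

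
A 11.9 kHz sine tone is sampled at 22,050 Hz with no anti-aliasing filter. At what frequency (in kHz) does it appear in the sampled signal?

10.15 kHz

Nyquist = 22,050/2 = 11,025 Hz; 11,900 Hz exceeds it.
Alias = |11,900 − 1×22,050| = |11,900 − 22,050| = 10,150 Hz = 10.15 kHz.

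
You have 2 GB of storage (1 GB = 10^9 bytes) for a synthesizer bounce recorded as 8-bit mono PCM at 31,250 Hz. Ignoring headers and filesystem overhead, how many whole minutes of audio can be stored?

1,066 minutes

Uncompressed byte rate = 31,250 × 1 × 1 = 31,250 bytes/s.
Capacity = 2 × 1,000,000,000 = 2,000,000,000 bytes.
2,000,000,000 / 31,250 ≈ 64000 s → 1,066 minutes.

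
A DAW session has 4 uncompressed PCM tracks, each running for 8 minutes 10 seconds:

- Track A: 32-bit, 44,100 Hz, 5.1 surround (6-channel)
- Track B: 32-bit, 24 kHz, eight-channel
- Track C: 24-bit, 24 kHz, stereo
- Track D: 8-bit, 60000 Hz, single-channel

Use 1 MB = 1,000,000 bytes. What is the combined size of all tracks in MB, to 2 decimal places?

8 minutes 10 seconds = 490 s.
Track A: 44,100 × 490 × 4 × 6 = 518,616,000 bytes.
Track B: 24,000 × 490 × 4 × 8 = 376,320,000 bytes.
Track C: 24,000 × 490 × 3 × 2 = 70,560,000 bytes.
Track D: 60,000 × 490 × 1 × 1 = 29,400,000 bytes.
Total = 994,896,000 bytes = 994.90 MB.

994.90 MB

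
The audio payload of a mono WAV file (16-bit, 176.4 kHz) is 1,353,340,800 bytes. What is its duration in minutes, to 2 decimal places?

63.93 minutes

Byte rate = 176,400 × 2 × 1 = 352,800 bytes/s.
Duration = 1,353,340,800 / 352,800 = 3,836 s.
3,836 s / 60 = 63.93 minutes.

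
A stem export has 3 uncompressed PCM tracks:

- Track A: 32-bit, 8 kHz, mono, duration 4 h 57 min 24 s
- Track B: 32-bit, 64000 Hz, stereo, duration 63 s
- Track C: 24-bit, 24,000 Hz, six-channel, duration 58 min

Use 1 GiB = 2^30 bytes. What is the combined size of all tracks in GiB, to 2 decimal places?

Track A: 4 h 57 min 24 s = 17,844 s; 8,000 × 17,844 × 4 × 1 = 571,008,000 bytes.
Track B: 64,000 × 63 × 4 × 2 = 32,256,000 bytes.
Track C: 58 min = 3,480 s; 24,000 × 3,480 × 3 × 6 = 1,503,360,000 bytes.
Total = 2,106,624,000 bytes = 1.96 GiB.

1.96 GiB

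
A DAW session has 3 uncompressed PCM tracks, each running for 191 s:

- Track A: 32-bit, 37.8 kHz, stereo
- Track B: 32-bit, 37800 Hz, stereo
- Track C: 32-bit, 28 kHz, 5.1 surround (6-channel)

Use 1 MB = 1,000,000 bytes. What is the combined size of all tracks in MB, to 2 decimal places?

243.87 MB

Track A: 37,800 × 191 × 4 × 2 = 57,758,400 bytes.
Track B: 37,800 × 191 × 4 × 2 = 57,758,400 bytes.
Track C: 28,000 × 191 × 4 × 6 = 128,352,000 bytes.
Total = 243,868,800 bytes = 243.87 MB.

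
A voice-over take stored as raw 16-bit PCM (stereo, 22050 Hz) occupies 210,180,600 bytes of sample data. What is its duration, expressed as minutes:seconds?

39:43

Byte rate = 22,050 × 2 × 2 = 88,200 bytes/s.
Duration = 210,180,600 / 88,200 = 2,383 s.
2,383 s = 39:43.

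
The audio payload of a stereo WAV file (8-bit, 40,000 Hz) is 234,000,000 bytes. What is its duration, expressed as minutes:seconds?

48:45

Byte rate = 40,000 × 1 × 2 = 80,000 bytes/s.
Duration = 234,000,000 / 80,000 = 2,925 s.
2,925 s = 48:45.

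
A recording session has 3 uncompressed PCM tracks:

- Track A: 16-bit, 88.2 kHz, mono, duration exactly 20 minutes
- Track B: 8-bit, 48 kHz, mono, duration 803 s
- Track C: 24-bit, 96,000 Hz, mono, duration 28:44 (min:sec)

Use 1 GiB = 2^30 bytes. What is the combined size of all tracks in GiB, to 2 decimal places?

Track A: exactly 20 minutes = 1,200 s; 88,200 × 1,200 × 2 × 1 = 211,680,000 bytes.
Track B: 48,000 × 803 × 1 × 1 = 38,544,000 bytes.
Track C: 28:44 (min:sec) = 1,724 s; 96,000 × 1,724 × 3 × 1 = 496,512,000 bytes.
Total = 746,736,000 bytes = 0.70 GiB.

0.70 GiB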